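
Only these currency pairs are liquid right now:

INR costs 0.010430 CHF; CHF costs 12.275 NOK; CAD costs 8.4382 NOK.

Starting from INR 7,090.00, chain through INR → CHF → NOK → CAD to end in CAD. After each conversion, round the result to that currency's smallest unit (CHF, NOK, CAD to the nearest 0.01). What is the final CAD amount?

INR 7,090.00 × 0.010430 = CHF 73.95
CHF 73.95 × 12.275 = NOK 907.74
NOK 907.74 ÷ 8.4382 = CAD 107.58

CAD 107.58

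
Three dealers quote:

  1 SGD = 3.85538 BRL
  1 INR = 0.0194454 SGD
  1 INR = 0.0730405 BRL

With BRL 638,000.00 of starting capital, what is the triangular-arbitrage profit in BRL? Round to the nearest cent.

Profitable loop is BRL → INR → SGD → BRL:
BRL 638,000.00 ÷ 0.0730405 = INR 8,734,879.96
INR 8,734,879.96 × 0.0194454 = SGD 169,853.23
SGD 169,853.23 × 3.85538 = BRL 654,848.76
Profit = BRL 654,848.76 − BRL 638,000.00

Profit: BRL 16,848.76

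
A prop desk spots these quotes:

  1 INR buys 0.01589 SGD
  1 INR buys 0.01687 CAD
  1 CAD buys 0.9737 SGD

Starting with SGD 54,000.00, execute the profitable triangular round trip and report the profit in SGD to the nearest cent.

Profitable loop is SGD → INR → CAD → SGD:
SGD 54,000.00 ÷ 0.01589 = INR 3,398,363.75
INR 3,398,363.75 × 0.01687 = CAD 57,330.40
CAD 57,330.40 × 0.9737 = SGD 55,822.61
Profit = SGD 55,822.61 − SGD 54,000.00

Profit: SGD 1,822.61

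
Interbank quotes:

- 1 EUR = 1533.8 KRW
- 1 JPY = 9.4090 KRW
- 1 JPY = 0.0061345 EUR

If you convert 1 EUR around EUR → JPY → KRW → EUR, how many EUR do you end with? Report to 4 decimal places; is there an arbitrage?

Around EUR → JPY → KRW → EUR: 1 ÷ 0.0061345 × 9.4090 ÷ 1533.8 = 0.999990
Product ≈ 1 (deviation 0.001%, within rounding noise).

1.0000 (no arbitrage)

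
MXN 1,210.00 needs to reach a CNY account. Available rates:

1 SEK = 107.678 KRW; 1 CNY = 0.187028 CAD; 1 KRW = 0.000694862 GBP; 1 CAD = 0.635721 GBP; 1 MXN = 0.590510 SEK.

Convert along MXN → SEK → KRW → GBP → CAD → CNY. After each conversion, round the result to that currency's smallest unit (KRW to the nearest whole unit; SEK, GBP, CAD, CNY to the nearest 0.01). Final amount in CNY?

CNY 449.61

MXN 1,210.00 × 0.590510 = SEK 714.52
SEK 714.52 × 107.678 = KRW 76,938
KRW 76,938 × 0.000694862 = GBP 53.46
GBP 53.46 ÷ 0.635721 = CAD 84.09
CAD 84.09 ÷ 0.187028 = CNY 449.61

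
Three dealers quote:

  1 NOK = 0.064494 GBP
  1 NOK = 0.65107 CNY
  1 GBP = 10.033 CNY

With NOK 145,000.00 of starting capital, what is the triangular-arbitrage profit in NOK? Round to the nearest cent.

Profit: NOK 896.73

Profitable loop is NOK → CNY → GBP → NOK:
NOK 145,000.00 × 0.65107 = CNY 94,405.15
CNY 94,405.15 ÷ 10.033 = GBP 9,409.46
GBP 9,409.46 ÷ 0.064494 = NOK 145,896.73
Profit = NOK 145,896.73 − NOK 145,000.00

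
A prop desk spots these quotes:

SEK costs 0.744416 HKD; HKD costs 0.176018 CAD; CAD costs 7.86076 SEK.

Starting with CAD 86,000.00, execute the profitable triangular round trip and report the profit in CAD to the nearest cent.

Profit: CAD 2,580.02

Profitable loop is CAD → SEK → HKD → CAD:
CAD 86,000.00 × 7.86076 = SEK 676,025.36
SEK 676,025.36 × 0.744416 = HKD 503,244.09
HKD 503,244.09 × 0.176018 = CAD 88,580.02
Profit = CAD 88,580.02 − CAD 86,000.00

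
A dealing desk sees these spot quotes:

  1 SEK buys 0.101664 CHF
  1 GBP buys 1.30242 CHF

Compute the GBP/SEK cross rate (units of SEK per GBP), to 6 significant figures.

1 GBP × 1.30242 = 1.30242 CHF
1.30242 CHF ÷ 0.101664 = 12.811 SEK

GBP/SEK = 12.8110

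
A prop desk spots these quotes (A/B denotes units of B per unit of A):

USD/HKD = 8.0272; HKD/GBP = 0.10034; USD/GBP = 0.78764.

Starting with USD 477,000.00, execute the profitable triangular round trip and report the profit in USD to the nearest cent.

Profitable loop is USD → HKD → GBP → USD:
USD 477,000.00 × 8.0272 = HKD 3,828,974.40
HKD 3,828,974.40 × 0.10034 = GBP 384,199.29
GBP 384,199.29 ÷ 0.78764 = USD 487,785.40
Profit = USD 487,785.40 − USD 477,000.00

Profit: USD 10,785.40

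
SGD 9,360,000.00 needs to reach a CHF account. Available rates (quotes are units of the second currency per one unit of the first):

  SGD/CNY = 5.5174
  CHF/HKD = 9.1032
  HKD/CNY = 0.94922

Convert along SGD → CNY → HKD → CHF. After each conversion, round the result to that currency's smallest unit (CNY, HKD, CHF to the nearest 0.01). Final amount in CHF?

CHF 5,976,533.45

SGD 9,360,000.00 × 5.5174 = CNY 51,642,864.00
CNY 51,642,864.00 ÷ 0.94922 = HKD 54,405,579.32
HKD 54,405,579.32 ÷ 9.1032 = CHF 5,976,533.45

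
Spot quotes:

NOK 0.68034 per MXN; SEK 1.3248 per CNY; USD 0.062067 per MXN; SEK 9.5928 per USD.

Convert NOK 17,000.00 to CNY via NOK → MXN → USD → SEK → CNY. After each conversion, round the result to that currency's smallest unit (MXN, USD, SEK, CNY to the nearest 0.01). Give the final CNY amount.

CNY 11,229.97

NOK 17,000.00 ÷ 0.68034 = MXN 24,987.51
MXN 24,987.51 × 0.062067 = USD 1,550.90
USD 1,550.90 × 9.5928 = SEK 14,877.47
SEK 14,877.47 ÷ 1.3248 = CNY 11,229.97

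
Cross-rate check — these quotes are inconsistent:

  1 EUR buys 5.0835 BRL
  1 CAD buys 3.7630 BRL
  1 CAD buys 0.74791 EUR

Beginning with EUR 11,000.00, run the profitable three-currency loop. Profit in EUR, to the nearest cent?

Profitable loop is EUR → BRL → CAD → EUR:
EUR 11,000.00 × 5.0835 = BRL 55,918.50
BRL 55,918.50 ÷ 3.7630 = CAD 14,860.09
CAD 14,860.09 × 0.74791 = EUR 11,114.01
Profit = EUR 11,114.01 − EUR 11,000.00

Profit: EUR 114.01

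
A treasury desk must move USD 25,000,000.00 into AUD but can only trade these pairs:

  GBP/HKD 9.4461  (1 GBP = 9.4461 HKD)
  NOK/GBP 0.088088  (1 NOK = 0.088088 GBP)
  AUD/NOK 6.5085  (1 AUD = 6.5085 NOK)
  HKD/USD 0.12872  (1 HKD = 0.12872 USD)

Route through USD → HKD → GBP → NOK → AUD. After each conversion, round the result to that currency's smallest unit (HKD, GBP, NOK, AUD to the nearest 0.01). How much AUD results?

AUD 35,862,765.79

USD 25,000,000.00 ÷ 0.12872 = HKD 194,220,012.43
HKD 194,220,012.43 ÷ 9.4461 = GBP 20,560,867.71
GBP 20,560,867.71 ÷ 0.088088 = NOK 233,412,811.17
NOK 233,412,811.17 ÷ 6.5085 = AUD 35,862,765.79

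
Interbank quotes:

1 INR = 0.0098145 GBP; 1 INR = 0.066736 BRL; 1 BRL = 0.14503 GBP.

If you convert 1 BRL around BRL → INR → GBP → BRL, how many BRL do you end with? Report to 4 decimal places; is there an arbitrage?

Around BRL → INR → GBP → BRL: 1 ÷ 0.066736 × 0.0098145 ÷ 0.14503 = 1.014028
Product > 1; profitable direction is BRL → INR → GBP → BRL.

1.0140 (arbitrage exists)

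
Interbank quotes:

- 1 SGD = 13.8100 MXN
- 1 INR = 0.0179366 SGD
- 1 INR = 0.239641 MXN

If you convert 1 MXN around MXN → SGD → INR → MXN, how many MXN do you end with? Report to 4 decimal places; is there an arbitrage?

0.9674 (arbitrage exists)

Around MXN → SGD → INR → MXN: 1 ÷ 13.8100 ÷ 0.0179366 × 0.239641 = 0.967447
Product < 1; profitable direction is MXN → INR → SGD → MXN.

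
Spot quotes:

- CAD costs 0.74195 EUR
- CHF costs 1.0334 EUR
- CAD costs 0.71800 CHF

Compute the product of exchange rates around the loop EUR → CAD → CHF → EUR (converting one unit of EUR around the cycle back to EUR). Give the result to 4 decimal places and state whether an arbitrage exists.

Around EUR → CAD → CHF → EUR: 1 ÷ 0.74195 × 0.71800 × 1.0334 = 1.000042
Product ≈ 1 (deviation 0.004%, within rounding noise).

1.0000 (no arbitrage)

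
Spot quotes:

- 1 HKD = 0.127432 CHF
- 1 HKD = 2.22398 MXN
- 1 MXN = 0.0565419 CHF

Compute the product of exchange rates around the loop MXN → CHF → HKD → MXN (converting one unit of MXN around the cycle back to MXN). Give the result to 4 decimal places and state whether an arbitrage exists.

Around MXN → CHF → HKD → MXN: 1 × 0.0565419 ÷ 0.127432 × 2.22398 = 0.986786
Product < 1; profitable direction is MXN → HKD → CHF → MXN.

0.9868 (arbitrage exists)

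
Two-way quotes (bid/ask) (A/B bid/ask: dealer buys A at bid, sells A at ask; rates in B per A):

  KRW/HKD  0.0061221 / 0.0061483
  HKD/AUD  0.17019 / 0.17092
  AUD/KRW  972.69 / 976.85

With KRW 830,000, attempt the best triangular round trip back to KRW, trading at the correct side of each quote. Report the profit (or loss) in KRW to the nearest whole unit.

Net profit: KRW 11,176

Best loop KRW → HKD → AUD → KRW:
KRW 830,000 × 0.0061221 (sell KRW at bid) = HKD 5,081.34
HKD 5,081.34 × 0.17019 (sell HKD at bid) = AUD 864.79
AUD 864.79 × 972.69 (sell AUD at bid) = KRW 841,176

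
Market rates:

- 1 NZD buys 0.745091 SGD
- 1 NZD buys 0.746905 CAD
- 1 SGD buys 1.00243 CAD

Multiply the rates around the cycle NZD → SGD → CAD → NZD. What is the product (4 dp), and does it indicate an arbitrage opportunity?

1.0000 (no arbitrage)

Around NZD → SGD → CAD → NZD: 1 × 0.745091 × 1.00243 ÷ 0.746905 = 0.999995
Product ≈ 1 (deviation 0.000%, within rounding noise).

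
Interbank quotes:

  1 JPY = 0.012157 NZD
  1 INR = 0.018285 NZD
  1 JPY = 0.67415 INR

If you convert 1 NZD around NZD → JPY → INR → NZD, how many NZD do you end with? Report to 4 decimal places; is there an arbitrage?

1.0140 (arbitrage exists)

Around NZD → JPY → INR → NZD: 1 ÷ 0.012157 × 0.67415 × 0.018285 = 1.013970
Product > 1; profitable direction is NZD → JPY → INR → NZD.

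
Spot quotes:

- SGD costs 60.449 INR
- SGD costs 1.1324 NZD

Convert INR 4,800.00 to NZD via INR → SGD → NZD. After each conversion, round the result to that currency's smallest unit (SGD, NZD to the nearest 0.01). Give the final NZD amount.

NZD 89.92

INR 4,800.00 ÷ 60.449 = SGD 79.41
SGD 79.41 × 1.1324 = NZD 89.92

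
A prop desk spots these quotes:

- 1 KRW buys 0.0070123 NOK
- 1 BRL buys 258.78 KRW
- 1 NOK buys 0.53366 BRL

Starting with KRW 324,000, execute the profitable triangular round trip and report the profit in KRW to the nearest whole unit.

Profitable loop is KRW → BRL → NOK → KRW:
KRW 324,000 ÷ 258.78 = BRL 1,252.03
BRL 1,252.03 ÷ 0.53366 = NOK 2,346.12
NOK 2,346.12 ÷ 0.0070123 = KRW 334,572
Profit = KRW 334,572 − KRW 324,000

Profit: KRW 10,572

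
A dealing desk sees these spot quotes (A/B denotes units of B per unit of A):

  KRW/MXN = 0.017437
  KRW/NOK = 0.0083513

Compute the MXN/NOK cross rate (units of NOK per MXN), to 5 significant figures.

1 MXN ÷ 0.017437 = 57.3493 KRW
57.3493 KRW × 0.0083513 = 0.478941 NOK

MXN/NOK = 0.47894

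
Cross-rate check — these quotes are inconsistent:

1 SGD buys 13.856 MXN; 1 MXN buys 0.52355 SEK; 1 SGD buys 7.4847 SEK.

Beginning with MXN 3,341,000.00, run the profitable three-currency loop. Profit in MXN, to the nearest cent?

Profitable loop is MXN → SGD → SEK → MXN:
MXN 3,341,000.00 ÷ 13.856 = SGD 241,122.98
SGD 241,122.98 × 7.4847 = SEK 1,804,733.16
SEK 1,804,733.16 ÷ 0.52355 = MXN 3,447,107.56
Profit = MXN 3,447,107.56 − MXN 3,341,000.00

Profit: MXN 106,107.56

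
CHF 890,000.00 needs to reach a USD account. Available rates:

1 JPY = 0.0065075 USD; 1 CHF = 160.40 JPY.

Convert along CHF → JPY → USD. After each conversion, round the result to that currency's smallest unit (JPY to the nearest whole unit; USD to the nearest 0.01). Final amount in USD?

CHF 890,000.00 × 160.40 = JPY 142,756,000
JPY 142,756,000 × 0.0065075 = USD 928,984.67

USD 928,984.67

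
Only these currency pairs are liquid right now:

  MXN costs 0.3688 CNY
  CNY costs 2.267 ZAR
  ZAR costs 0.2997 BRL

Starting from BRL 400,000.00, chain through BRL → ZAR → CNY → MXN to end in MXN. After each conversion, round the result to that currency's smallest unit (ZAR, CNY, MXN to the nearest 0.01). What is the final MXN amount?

MXN 1,596,359.92

BRL 400,000.00 ÷ 0.2997 = ZAR 1,334,668.00
ZAR 1,334,668.00 ÷ 2.267 = CNY 588,737.54
CNY 588,737.54 ÷ 0.3688 = MXN 1,596,359.92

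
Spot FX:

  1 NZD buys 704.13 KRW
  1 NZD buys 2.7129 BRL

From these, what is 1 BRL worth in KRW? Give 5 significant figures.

BRL/KRW = 259.55

1 BRL ÷ 2.7129 = 0.368609 NZD
0.368609 NZD × 704.13 = 259.549 KRW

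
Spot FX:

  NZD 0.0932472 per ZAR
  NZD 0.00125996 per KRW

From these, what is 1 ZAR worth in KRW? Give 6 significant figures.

1 ZAR × 0.0932472 = 0.0932472 NZD
0.0932472 NZD ÷ 0.00125996 = 74.0081 KRW

ZAR/KRW = 74.0081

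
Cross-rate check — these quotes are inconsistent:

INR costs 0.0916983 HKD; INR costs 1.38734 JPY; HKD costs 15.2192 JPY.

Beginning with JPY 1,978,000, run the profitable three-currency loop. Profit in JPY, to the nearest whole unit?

Profitable loop is JPY → INR → HKD → JPY:
JPY 1,978,000 ÷ 1.38734 = INR 1,425,750.00
INR 1,425,750.00 × 0.0916983 = HKD 130,738.85
HKD 130,738.85 × 15.2192 = JPY 1,989,741
Profit = JPY 1,989,741 − JPY 1,978,000

Profit: JPY 11,741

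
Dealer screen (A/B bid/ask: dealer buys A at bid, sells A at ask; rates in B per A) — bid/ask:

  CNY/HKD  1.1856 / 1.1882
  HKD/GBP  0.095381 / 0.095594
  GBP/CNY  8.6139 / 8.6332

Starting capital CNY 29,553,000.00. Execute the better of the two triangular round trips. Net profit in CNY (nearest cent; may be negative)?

Best loop CNY → GBP → HKD → CNY:
CNY 29,553,000.00 ÷ 8.6332 (buy GBP at ask) = GBP 3,423,180.28
GBP 3,423,180.28 ÷ 0.095594 (buy HKD at ask) = HKD 35,809,572.58
HKD 35,809,572.58 ÷ 1.1882 (buy CNY at ask) = CNY 30,137,664.18

Net profit: CNY 584,664.18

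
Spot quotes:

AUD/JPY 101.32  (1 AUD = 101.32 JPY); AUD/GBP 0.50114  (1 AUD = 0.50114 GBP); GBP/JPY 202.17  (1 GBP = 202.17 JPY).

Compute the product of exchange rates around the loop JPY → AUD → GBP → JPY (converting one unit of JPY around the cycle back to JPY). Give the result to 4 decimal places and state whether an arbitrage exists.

1.0000 (no arbitrage)

Around JPY → AUD → GBP → JPY: 1 ÷ 101.32 × 0.50114 × 202.17 = 0.999955
Product ≈ 1 (deviation 0.004%, within rounding noise).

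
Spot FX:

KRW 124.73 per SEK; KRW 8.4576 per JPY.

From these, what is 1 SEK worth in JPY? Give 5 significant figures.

SEK/JPY = 14.748

1 SEK × 124.73 = 124.73 KRW
124.73 KRW ÷ 8.4576 = 14.7477 JPY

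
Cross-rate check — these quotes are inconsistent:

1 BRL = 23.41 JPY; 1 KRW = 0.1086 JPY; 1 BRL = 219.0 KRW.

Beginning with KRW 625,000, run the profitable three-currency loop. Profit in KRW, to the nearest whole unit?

Profit: KRW 9,969

Profitable loop is KRW → JPY → BRL → KRW:
KRW 625,000 × 0.1086 = JPY 67,875
JPY 67,875 ÷ 23.41 = BRL 2,899.40
BRL 2,899.40 × 219.0 = KRW 634,969
Profit = KRW 634,969 − KRW 625,000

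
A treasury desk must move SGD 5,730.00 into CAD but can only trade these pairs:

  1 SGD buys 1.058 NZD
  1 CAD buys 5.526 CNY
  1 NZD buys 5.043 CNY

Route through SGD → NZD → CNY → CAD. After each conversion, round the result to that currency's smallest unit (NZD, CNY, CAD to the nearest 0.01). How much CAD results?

SGD 5,730.00 × 1.058 = NZD 6,062.34
NZD 6,062.34 × 5.043 = CNY 30,572.38
CNY 30,572.38 ÷ 5.526 = CAD 5,532.46

CAD 5,532.46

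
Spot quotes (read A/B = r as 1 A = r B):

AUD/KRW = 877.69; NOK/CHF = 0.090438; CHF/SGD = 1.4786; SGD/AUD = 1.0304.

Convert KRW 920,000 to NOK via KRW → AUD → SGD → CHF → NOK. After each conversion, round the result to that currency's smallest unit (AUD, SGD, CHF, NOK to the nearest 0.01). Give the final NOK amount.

KRW 920,000 ÷ 877.69 = AUD 1,048.21
AUD 1,048.21 ÷ 1.0304 = SGD 1,017.28
SGD 1,017.28 ÷ 1.4786 = CHF 688.00
CHF 688.00 ÷ 0.090438 = NOK 7,607.42

NOK 7,607.42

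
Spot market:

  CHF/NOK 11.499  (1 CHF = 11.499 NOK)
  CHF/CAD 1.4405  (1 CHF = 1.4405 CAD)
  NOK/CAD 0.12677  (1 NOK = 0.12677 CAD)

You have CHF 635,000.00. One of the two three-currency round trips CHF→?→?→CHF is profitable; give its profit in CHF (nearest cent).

Profitable loop is CHF → NOK → CAD → CHF:
CHF 635,000.00 × 11.499 = NOK 7,301,865.00
NOK 7,301,865.00 × 0.12677 = CAD 925,657.43
CAD 925,657.43 ÷ 1.4405 = CHF 642,594.53
Profit = CHF 642,594.53 − CHF 635,000.00

Profit: CHF 7,594.53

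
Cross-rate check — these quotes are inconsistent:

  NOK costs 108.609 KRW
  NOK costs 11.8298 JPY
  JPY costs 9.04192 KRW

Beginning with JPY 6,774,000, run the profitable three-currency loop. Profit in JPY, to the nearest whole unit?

Profitable loop is JPY → NOK → KRW → JPY:
JPY 6,774,000 ÷ 11.8298 = NOK 572,621.68
NOK 572,621.68 × 108.609 = KRW 62,191,869
KRW 62,191,869 ÷ 9.04192 = JPY 6,878,171
Profit = JPY 6,878,171 − JPY 6,774,000

Profit: JPY 104,171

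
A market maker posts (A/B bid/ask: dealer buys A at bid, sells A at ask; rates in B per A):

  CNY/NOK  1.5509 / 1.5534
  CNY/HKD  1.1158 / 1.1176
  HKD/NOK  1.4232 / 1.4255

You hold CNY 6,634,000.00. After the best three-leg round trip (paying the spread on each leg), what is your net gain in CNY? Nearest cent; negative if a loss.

Best loop CNY → HKD → NOK → CNY:
CNY 6,634,000.00 × 1.1158 (sell CNY at bid) = HKD 7,402,217.20
HKD 7,402,217.20 × 1.4232 (sell HKD at bid) = NOK 10,534,835.52
NOK 10,534,835.52 ÷ 1.5534 (buy CNY at ask) = CNY 6,781,791.89

Net profit: CNY 147,791.89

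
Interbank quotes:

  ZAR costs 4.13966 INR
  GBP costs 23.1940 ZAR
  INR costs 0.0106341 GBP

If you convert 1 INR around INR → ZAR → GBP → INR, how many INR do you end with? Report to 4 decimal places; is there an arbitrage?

0.9794 (arbitrage exists)

Around INR → ZAR → GBP → INR: 1 ÷ 4.13966 ÷ 23.1940 ÷ 0.0106341 = 0.979397
Product < 1; profitable direction is INR → GBP → ZAR → INR.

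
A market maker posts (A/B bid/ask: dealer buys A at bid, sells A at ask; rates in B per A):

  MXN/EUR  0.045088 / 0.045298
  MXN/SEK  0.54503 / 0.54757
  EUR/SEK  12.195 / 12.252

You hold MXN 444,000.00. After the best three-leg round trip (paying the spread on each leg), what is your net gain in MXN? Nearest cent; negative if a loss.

Net profit: MXN 1,847.26

Best loop MXN → EUR → SEK → MXN:
MXN 444,000.00 × 0.045088 (sell MXN at bid) = EUR 20,019.07
EUR 20,019.07 × 12.195 (sell EUR at bid) = SEK 244,132.58
SEK 244,132.58 ÷ 0.54757 (buy MXN at ask) = MXN 445,847.26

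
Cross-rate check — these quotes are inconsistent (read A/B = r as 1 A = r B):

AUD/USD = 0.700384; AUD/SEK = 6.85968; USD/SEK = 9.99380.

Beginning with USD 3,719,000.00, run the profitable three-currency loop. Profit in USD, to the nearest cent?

Profit: USD 75,802.62

Profitable loop is USD → SEK → AUD → USD:
USD 3,719,000.00 × 9.99380 = SEK 37,166,942.20
SEK 37,166,942.20 ÷ 6.85968 = AUD 5,418,174.35
AUD 5,418,174.35 × 0.700384 = USD 3,794,802.62
Profit = USD 3,794,802.62 − USD 3,719,000.00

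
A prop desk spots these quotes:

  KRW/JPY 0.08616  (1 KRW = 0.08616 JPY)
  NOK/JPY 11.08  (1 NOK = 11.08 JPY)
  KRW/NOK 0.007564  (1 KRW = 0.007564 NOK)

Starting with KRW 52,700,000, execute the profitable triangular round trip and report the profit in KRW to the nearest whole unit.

Profitable loop is KRW → JPY → NOK → KRW:
KRW 52,700,000 × 0.08616 = JPY 4,540,632
JPY 4,540,632 ÷ 11.08 = NOK 409,804.33
NOK 409,804.33 ÷ 0.007564 = KRW 54,178,256
Profit = KRW 54,178,256 − KRW 52,700,000

Profit: KRW 1,478,256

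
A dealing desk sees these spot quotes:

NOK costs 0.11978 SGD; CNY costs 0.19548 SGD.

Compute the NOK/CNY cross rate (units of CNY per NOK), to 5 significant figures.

1 NOK × 0.11978 = 0.11978 SGD
0.11978 SGD ÷ 0.19548 = 0.612748 CNY

NOK/CNY = 0.61275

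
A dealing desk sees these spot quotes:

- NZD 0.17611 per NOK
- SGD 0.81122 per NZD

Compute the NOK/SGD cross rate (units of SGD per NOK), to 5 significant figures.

1 NOK × 0.17611 = 0.17611 NZD
0.17611 NZD × 0.81122 = 0.142864 SGD

NOK/SGD = 0.14286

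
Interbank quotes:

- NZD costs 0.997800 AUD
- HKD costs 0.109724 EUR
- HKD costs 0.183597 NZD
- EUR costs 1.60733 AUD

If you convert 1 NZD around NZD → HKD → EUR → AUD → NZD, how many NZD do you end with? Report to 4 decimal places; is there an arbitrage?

0.9627 (arbitrage exists)

Around NZD → HKD → EUR → AUD → NZD: 1 ÷ 0.183597 × 0.109724 × 1.60733 ÷ 0.997800 = 0.962715
Product < 1; profitable direction is NZD → AUD → EUR → HKD → NZD.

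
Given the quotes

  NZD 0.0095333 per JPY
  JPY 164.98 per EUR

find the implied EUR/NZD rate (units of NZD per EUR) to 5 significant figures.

1 EUR × 164.98 = 164.98 JPY
164.98 JPY × 0.0095333 = 1.5728 NZD

EUR/NZD = 1.5728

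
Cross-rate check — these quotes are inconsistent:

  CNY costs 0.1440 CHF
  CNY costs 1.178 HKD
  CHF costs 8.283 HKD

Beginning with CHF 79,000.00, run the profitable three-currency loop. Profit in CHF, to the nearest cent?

Profit: CHF 989.31

Profitable loop is CHF → HKD → CNY → CHF:
CHF 79,000.00 × 8.283 = HKD 654,357.00
HKD 654,357.00 ÷ 1.178 = CNY 555,481.32
CNY 555,481.32 × 0.1440 = CHF 79,989.31
Profit = CHF 79,989.31 − CHF 79,000.00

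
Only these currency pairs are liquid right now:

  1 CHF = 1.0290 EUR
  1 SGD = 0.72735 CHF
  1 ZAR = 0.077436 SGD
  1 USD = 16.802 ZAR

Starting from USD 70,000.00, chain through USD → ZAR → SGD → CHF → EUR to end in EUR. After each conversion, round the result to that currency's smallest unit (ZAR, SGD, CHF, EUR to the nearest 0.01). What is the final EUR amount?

USD 70,000.00 × 16.802 = ZAR 1,176,140.00
ZAR 1,176,140.00 × 0.077436 = SGD 91,075.58
SGD 91,075.58 × 0.72735 = CHF 66,243.82
CHF 66,243.82 × 1.0290 = EUR 68,164.89

EUR 68,164.89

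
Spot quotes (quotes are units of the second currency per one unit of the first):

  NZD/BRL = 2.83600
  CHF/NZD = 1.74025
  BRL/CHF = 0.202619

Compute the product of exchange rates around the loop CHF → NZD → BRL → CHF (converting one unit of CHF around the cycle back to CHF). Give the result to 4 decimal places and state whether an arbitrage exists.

Around CHF → NZD → BRL → CHF: 1 × 1.74025 × 2.83600 × 0.202619 = 0.999995
Product ≈ 1 (deviation 0.000%, within rounding noise).

1.0000 (no arbitrage)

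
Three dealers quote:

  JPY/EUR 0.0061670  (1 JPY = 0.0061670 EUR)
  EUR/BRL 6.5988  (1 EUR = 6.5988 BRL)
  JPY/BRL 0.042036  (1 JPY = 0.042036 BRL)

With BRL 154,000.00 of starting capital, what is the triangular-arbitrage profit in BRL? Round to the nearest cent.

Profitable loop is BRL → EUR → JPY → BRL:
BRL 154,000.00 ÷ 6.5988 = EUR 23,337.58
EUR 23,337.58 ÷ 0.0061670 = JPY 3,784,267
JPY 3,784,267 × 0.042036 = BRL 159,075.46
Profit = BRL 159,075.46 − BRL 154,000.00

Profit: BRL 5,075.46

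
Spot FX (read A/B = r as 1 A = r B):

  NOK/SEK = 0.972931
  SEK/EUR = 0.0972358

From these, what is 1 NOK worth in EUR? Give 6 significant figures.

1 NOK × 0.972931 = 0.972931 SEK
0.972931 SEK × 0.0972358 = 0.0946037 EUR

NOK/EUR = 0.0946037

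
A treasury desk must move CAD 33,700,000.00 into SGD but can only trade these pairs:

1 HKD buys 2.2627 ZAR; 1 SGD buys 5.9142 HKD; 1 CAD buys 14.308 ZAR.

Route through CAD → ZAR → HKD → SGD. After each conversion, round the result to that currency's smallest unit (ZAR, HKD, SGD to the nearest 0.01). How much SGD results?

CAD 33,700,000.00 × 14.308 = ZAR 482,179,600.00
ZAR 482,179,600.00 ÷ 2.2627 = HKD 213,099,217.75
HKD 213,099,217.75 ÷ 5.9142 = SGD 36,031,790.90

SGD 36,031,790.90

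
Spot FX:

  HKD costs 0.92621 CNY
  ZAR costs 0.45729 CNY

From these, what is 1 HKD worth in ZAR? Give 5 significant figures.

HKD/ZAR = 2.0254

1 HKD × 0.92621 = 0.92621 CNY
0.92621 CNY ÷ 0.45729 = 2.02543 ZAR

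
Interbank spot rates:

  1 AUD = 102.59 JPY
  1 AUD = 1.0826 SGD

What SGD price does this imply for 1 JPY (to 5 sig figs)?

JPY/SGD = 0.010553

1 JPY ÷ 102.59 = 0.00974754 AUD
0.00974754 AUD × 1.0826 = 0.0105527 SGD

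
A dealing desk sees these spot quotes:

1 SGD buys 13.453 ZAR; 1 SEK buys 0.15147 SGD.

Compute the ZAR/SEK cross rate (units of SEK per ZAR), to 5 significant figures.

1 ZAR ÷ 13.453 = 0.0743329 SGD
0.0743329 SGD ÷ 0.15147 = 0.490743 SEK

ZAR/SEK = 0.49074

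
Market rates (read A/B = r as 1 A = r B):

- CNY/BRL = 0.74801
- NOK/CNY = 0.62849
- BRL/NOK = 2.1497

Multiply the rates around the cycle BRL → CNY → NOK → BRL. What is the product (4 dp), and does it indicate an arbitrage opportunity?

0.9895 (arbitrage exists)

Around BRL → CNY → NOK → BRL: 1 ÷ 0.74801 ÷ 0.62849 ÷ 2.1497 = 0.989501
Product < 1; profitable direction is BRL → NOK → CNY → BRL.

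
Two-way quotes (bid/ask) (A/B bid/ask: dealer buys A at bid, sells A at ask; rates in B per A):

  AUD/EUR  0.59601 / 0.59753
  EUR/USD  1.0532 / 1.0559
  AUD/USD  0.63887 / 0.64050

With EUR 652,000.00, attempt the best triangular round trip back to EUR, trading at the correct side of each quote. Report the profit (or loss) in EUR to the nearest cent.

Best loop EUR → AUD → USD → EUR:
EUR 652,000.00 ÷ 0.59753 (buy AUD at ask) = AUD 1,091,158.60
AUD 1,091,158.60 × 0.63887 (sell AUD at bid) = USD 697,108.50
USD 697,108.50 ÷ 1.0559 (buy EUR at ask) = EUR 660,203.14

Net profit: EUR 8,203.14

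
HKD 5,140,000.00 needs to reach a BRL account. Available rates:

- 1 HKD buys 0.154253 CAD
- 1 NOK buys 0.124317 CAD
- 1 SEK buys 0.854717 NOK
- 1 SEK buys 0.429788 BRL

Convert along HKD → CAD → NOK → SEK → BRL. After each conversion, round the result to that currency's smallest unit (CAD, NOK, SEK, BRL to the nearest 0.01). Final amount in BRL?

BRL 3,206,994.09

HKD 5,140,000.00 × 0.154253 = CAD 792,860.42
CAD 792,860.42 ÷ 0.124317 = NOK 6,377,731.28
NOK 6,377,731.28 ÷ 0.854717 = SEK 7,461,804.64
SEK 7,461,804.64 × 0.429788 = BRL 3,206,994.09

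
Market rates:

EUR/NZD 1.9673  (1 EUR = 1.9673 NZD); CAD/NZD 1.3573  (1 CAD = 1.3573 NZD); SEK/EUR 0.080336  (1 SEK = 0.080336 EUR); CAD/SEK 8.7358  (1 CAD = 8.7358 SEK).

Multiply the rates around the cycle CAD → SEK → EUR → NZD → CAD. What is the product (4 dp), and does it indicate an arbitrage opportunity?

1.0172 (arbitrage exists)

Around CAD → SEK → EUR → NZD → CAD: 1 × 8.7358 × 0.080336 × 1.9673 ÷ 1.3573 = 1.017203
Product > 1; profitable direction is CAD → SEK → EUR → NZD → CAD.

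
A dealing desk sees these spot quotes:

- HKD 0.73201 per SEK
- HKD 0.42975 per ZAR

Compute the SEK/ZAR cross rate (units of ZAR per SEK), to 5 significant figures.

SEK/ZAR = 1.7033

1 SEK × 0.73201 = 0.73201 HKD
0.73201 HKD ÷ 0.42975 = 1.70334 ZAR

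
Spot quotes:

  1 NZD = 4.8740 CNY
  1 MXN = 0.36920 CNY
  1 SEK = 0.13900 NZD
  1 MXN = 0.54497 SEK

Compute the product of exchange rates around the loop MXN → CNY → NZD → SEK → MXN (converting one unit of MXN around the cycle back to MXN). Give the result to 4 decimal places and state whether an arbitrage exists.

Around MXN → CNY → NZD → SEK → MXN: 1 × 0.36920 ÷ 4.8740 ÷ 0.13900 ÷ 0.54497 = 0.999974
Product ≈ 1 (deviation 0.003%, within rounding noise).

1.0000 (no arbitrage)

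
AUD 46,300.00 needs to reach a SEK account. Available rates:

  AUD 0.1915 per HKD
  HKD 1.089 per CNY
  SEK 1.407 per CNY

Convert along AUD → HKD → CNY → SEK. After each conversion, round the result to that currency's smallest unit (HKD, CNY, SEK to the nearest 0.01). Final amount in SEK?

AUD 46,300.00 ÷ 0.1915 = HKD 241,775.46
HKD 241,775.46 ÷ 1.089 = CNY 222,016.03
CNY 222,016.03 × 1.407 = SEK 312,376.55

SEK 312,376.55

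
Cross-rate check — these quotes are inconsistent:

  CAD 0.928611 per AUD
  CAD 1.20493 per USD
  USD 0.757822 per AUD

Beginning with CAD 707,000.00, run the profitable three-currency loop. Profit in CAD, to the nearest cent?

Profit: CAD 11,992.25

Profitable loop is CAD → USD → AUD → CAD:
CAD 707,000.00 ÷ 1.20493 = USD 586,756.08
USD 586,756.08 ÷ 0.757822 = AUD 774,266.35
AUD 774,266.35 × 0.928611 = CAD 718,992.25
Profit = CAD 718,992.25 − CAD 707,000.00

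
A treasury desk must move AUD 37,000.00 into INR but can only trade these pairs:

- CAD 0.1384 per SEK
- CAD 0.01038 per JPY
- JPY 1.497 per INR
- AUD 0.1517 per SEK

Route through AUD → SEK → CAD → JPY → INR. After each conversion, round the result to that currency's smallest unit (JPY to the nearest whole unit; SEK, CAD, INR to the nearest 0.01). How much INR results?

INR 2,172,366.73

AUD 37,000.00 ÷ 0.1517 = SEK 243,902.44
SEK 243,902.44 × 0.1384 = CAD 33,756.10
CAD 33,756.10 ÷ 0.01038 = JPY 3,252,033
JPY 3,252,033 ÷ 1.497 = INR 2,172,366.73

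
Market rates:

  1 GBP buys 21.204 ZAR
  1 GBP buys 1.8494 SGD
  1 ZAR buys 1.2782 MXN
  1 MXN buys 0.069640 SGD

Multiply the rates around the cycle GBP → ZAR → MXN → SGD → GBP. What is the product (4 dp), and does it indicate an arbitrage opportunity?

1.0206 (arbitrage exists)

Around GBP → ZAR → MXN → SGD → GBP: 1 × 21.204 × 1.2782 × 0.069640 ÷ 1.8494 = 1.020574
Product > 1; profitable direction is GBP → ZAR → MXN → SGD → GBP.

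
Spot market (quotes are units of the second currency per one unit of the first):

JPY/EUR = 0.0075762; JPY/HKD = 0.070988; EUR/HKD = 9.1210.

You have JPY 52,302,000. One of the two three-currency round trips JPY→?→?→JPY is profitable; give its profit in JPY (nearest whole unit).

Profit: JPY 1,427,073

Profitable loop is JPY → HKD → EUR → JPY:
JPY 52,302,000 × 0.070988 = HKD 3,712,814.38
HKD 3,712,814.38 ÷ 9.1210 = EUR 407,062.21
EUR 407,062.21 ÷ 0.0075762 = JPY 53,729,073
Profit = JPY 53,729,073 − JPY 52,302,000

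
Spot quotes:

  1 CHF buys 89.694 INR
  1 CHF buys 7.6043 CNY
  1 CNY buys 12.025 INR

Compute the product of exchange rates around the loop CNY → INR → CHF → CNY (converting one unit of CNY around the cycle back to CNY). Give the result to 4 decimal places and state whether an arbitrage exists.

Around CNY → INR → CHF → CNY: 1 × 12.025 ÷ 89.694 × 7.6043 = 1.019485
Product > 1; profitable direction is CNY → INR → CHF → CNY.

1.0195 (arbitrage exists)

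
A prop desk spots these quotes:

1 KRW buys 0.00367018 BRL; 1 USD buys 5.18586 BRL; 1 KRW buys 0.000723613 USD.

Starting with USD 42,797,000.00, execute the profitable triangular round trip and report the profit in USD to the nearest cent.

Profitable loop is USD → BRL → KRW → USD:
USD 42,797,000.00 × 5.18586 = BRL 221,939,250.42
BRL 221,939,250.42 ÷ 0.00367018 = KRW 60,470,944,319
KRW 60,470,944,319 × 0.000723613 = USD 43,757,561.43
Profit = USD 43,757,561.43 − USD 42,797,000.00

Profit: USD 960,561.43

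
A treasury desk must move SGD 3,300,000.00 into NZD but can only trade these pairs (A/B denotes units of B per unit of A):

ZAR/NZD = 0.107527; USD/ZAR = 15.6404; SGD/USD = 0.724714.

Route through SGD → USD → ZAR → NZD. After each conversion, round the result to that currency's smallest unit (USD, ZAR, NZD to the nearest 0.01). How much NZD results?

NZD 4,022,036.21

SGD 3,300,000.00 × 0.724714 = USD 2,391,556.20
USD 2,391,556.20 × 15.6404 = ZAR 37,404,895.59
ZAR 37,404,895.59 × 0.107527 = NZD 4,022,036.21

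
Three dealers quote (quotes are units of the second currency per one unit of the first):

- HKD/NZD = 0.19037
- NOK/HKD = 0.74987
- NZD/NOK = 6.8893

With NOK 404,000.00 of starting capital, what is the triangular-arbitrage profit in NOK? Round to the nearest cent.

Profitable loop is NOK → NZD → HKD → NOK:
NOK 404,000.00 ÷ 6.8893 = NZD 58,641.66
NZD 58,641.66 ÷ 0.19037 = HKD 308,040.46
HKD 308,040.46 ÷ 0.74987 = NOK 410,791.81
Profit = NOK 410,791.81 − NOK 404,000.00

Profit: NOK 6,791.81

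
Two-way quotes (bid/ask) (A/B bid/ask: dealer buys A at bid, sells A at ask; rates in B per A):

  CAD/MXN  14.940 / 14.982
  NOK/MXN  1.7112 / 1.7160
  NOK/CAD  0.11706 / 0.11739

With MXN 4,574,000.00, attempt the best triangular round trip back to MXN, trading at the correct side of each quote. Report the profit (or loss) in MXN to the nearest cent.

Best loop MXN → NOK → CAD → MXN:
MXN 4,574,000.00 ÷ 1.7160 (buy NOK at ask) = NOK 2,665,501.17
NOK 2,665,501.17 × 0.11706 (sell NOK at bid) = CAD 312,023.57
CAD 312,023.57 × 14.940 (sell CAD at bid) = MXN 4,661,632.08

Net profit: MXN 87,632.08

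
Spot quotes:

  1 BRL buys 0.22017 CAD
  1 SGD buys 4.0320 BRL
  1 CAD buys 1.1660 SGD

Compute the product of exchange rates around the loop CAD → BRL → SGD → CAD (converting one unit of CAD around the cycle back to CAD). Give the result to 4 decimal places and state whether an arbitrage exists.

Around CAD → BRL → SGD → CAD: 1 ÷ 0.22017 ÷ 4.0320 ÷ 1.1660 = 0.966102
Product < 1; profitable direction is CAD → SGD → BRL → CAD.

0.9661 (arbitrage exists)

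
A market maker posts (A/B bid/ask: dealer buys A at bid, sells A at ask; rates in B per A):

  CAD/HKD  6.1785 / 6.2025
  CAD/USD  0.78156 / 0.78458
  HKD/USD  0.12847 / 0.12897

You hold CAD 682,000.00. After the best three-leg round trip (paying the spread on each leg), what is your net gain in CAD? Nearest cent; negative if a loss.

Net profit: CAD 7,972.71

Best loop CAD → HKD → USD → CAD:
CAD 682,000.00 × 6.1785 (sell CAD at bid) = HKD 4,213,737.00
HKD 4,213,737.00 × 0.12847 (sell HKD at bid) = USD 541,338.79
USD 541,338.79 ÷ 0.78458 (buy CAD at ask) = CAD 689,972.71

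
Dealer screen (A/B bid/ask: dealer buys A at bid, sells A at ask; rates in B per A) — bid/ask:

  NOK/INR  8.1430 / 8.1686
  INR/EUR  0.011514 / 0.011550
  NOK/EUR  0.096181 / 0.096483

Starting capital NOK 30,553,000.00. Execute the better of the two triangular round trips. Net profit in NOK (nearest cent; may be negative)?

Best loop NOK → EUR → INR → NOK:
NOK 30,553,000.00 × 0.096181 (sell NOK at bid) = EUR 2,938,618.09
EUR 2,938,618.09 ÷ 0.011550 (buy INR at ask) = INR 254,425,808.92
INR 254,425,808.92 ÷ 8.1686 (buy NOK at ask) = NOK 31,146,807.15

Net profit: NOK 593,807.15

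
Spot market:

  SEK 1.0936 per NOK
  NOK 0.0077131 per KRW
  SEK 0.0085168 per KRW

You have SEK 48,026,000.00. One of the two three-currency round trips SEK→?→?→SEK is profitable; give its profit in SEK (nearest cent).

Profitable loop is SEK → NOK → KRW → SEK:
SEK 48,026,000.00 ÷ 1.0936 = NOK 43,915,508.41
NOK 43,915,508.41 ÷ 0.0077131 = KRW 5,693,626,222
KRW 5,693,626,222 × 0.0085168 = SEK 48,491,475.81
Profit = SEK 48,491,475.81 − SEK 48,026,000.00

Profit: SEK 465,475.81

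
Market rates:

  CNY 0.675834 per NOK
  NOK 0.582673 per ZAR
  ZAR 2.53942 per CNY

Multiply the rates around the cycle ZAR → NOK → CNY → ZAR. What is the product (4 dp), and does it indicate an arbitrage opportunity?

Around ZAR → NOK → CNY → ZAR: 1 × 0.582673 × 0.675834 × 2.53942 = 0.999999
Product ≈ 1 (deviation 0.000%, within rounding noise).

1.0000 (no arbitrage)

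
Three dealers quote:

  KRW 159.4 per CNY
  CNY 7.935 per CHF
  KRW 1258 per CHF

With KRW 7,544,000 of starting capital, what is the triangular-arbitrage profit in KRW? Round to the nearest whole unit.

Profit: KRW 41,012

Profitable loop is KRW → CHF → CNY → KRW:
KRW 7,544,000 ÷ 1258 = CHF 5,996.82
CHF 5,996.82 × 7.935 = CNY 47,584.77
CNY 47,584.77 × 159.4 = KRW 7,585,012
Profit = KRW 7,585,012 − KRW 7,544,000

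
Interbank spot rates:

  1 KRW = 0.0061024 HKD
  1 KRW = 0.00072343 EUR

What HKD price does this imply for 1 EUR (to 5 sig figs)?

EUR/HKD = 8.4354

1 EUR ÷ 0.00072343 = 1382.3 KRW
1382.3 KRW × 0.0061024 = 8.43537 HKD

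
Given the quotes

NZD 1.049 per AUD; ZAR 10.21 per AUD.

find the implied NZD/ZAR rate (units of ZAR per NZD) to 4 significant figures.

1 NZD ÷ 1.049 = 0.953289 AUD
0.953289 AUD × 10.21 = 9.73308 ZAR

NZD/ZAR = 9.733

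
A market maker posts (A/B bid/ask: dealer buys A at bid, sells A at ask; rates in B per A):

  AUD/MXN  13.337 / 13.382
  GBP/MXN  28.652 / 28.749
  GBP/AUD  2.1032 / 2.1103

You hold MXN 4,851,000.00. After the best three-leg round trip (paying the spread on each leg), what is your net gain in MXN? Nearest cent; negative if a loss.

Best loop MXN → AUD → GBP → MXN:
MXN 4,851,000.00 ÷ 13.382 (buy AUD at ask) = AUD 362,501.87
AUD 362,501.87 ÷ 2.1103 (buy GBP at ask) = GBP 171,777.41
GBP 171,777.41 × 28.652 (sell GBP at bid) = MXN 4,921,766.35

Net profit: MXN 70,766.35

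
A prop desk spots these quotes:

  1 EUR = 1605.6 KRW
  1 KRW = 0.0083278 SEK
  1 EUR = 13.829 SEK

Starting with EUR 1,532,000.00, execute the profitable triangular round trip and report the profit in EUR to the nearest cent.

Profitable loop is EUR → SEK → KRW → EUR:
EUR 1,532,000.00 × 13.829 = SEK 21,186,028.00
SEK 21,186,028.00 ÷ 0.0083278 = KRW 2,544,012,584
KRW 2,544,012,584 ÷ 1605.6 = EUR 1,584,462.25
Profit = EUR 1,584,462.25 − EUR 1,532,000.00

Profit: EUR 52,462.25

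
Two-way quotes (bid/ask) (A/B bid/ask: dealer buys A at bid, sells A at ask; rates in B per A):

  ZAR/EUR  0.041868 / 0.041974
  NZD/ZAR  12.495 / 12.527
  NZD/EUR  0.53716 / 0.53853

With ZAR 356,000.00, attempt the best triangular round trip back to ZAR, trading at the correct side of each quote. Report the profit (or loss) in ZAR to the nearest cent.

Net profit: ZAR 7,685.70

Best loop ZAR → NZD → EUR → ZAR:
ZAR 356,000.00 ÷ 12.527 (buy NZD at ask) = NZD 28,418.62
NZD 28,418.62 × 0.53716 (sell NZD at bid) = EUR 15,265.34
EUR 15,265.34 ÷ 0.041974 (buy ZAR at ask) = ZAR 363,685.70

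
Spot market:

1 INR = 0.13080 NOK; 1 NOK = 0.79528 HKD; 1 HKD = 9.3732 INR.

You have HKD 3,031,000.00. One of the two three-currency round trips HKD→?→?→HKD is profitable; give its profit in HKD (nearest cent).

Profit: HKD 77,638.69

Profitable loop is HKD → NOK → INR → HKD:
HKD 3,031,000.00 ÷ 0.79528 = NOK 3,811,236.29
NOK 3,811,236.29 ÷ 0.13080 = INR 29,137,892.16
INR 29,137,892.16 ÷ 9.3732 = HKD 3,108,638.69
Profit = HKD 3,108,638.69 − HKD 3,031,000.00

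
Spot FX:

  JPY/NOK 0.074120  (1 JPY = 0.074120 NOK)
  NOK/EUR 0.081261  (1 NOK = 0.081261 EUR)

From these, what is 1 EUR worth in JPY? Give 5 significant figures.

EUR/JPY = 166.03

1 EUR ÷ 0.081261 = 12.306 NOK
12.306 NOK ÷ 0.074120 = 166.028 JPY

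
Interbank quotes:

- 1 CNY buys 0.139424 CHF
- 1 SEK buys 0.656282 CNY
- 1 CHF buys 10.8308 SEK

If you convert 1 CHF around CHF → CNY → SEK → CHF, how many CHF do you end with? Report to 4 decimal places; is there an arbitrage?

Around CHF → CNY → SEK → CHF: 1 ÷ 0.139424 ÷ 0.656282 ÷ 10.8308 = 1.009047
Product > 1; profitable direction is CHF → CNY → SEK → CHF.

1.0090 (arbitrage exists)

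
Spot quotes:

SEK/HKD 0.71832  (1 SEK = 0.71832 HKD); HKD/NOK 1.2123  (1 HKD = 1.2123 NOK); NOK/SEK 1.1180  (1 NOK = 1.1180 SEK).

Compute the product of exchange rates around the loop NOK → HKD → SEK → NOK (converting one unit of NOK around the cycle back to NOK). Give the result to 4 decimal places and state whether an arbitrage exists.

Around NOK → HKD → SEK → NOK: 1 ÷ 1.2123 ÷ 0.71832 ÷ 1.1180 = 1.027141
Product > 1; profitable direction is NOK → HKD → SEK → NOK.

1.0271 (arbitrage exists)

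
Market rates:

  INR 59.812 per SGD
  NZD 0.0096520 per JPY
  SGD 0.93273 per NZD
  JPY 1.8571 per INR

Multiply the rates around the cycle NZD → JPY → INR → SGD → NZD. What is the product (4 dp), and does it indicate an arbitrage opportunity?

1.0000 (no arbitrage)

Around NZD → JPY → INR → SGD → NZD: 1 ÷ 0.0096520 ÷ 1.8571 ÷ 59.812 ÷ 0.93273 = 1.000007
Product ≈ 1 (deviation 0.001%, within rounding noise).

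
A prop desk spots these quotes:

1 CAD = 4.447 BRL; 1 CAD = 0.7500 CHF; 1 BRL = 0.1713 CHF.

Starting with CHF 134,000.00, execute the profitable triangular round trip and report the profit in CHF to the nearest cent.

Profitable loop is CHF → CAD → BRL → CHF:
CHF 134,000.00 ÷ 0.7500 = CAD 178,666.67
CAD 178,666.67 × 4.447 = BRL 794,530.67
BRL 794,530.67 × 0.1713 = CHF 136,103.10
Profit = CHF 136,103.10 − CHF 134,000.00

Profit: CHF 2,103.10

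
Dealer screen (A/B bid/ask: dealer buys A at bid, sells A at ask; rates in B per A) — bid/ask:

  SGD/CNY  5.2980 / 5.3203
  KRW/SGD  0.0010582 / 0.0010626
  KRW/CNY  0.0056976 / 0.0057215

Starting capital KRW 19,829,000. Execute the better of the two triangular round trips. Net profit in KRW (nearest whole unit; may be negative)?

Best loop KRW → CNY → SGD → KRW:
KRW 19,829,000 × 0.0056976 (sell KRW at bid) = CNY 112,977.71
CNY 112,977.71 ÷ 5.3203 (buy SGD at ask) = SGD 21,235.21
SGD 21,235.21 ÷ 0.0010626 (buy KRW at ask) = KRW 19,984,203

Net profit: KRW 155,203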